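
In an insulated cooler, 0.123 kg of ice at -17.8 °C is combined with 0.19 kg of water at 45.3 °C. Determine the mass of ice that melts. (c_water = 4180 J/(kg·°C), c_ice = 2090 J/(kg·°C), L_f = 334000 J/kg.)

Water can give up m c ΔT = 0.19·4180·45.3 = 35977 J before reaching 0 °C.
Of that, 0.123·2090·17.8 = 4575.8 J goes to bring the ice to 0 °C, leaving 31401 J.
Fully melting the ice requires m_ice L_f = 0.123·334000 = 41082 J.
That's not enough to melt it all — equilibrium is at 0 °C with ice remaining.
Mass melted = 31401/334000 ≈ 0.09402 kg.

m_melted ≈ 0.094 kg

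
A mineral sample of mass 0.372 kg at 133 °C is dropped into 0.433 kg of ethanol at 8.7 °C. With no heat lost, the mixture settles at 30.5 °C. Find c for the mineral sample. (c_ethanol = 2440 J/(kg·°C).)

c ≈ 604 J/(kg·°C)

Heat lost by the mineral sample = heat gained by the ethanol:
0.372·c·(133 − 30.5) = 0.433·2440·(30.5 − 8.7)
38.13 c = 23032  ⇒  c ≈ 604 J/(kg·°C)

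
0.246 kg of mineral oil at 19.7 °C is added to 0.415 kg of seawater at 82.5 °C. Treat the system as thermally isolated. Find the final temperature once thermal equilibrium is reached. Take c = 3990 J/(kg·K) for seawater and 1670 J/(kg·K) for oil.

T_f ≈ 70.0 °C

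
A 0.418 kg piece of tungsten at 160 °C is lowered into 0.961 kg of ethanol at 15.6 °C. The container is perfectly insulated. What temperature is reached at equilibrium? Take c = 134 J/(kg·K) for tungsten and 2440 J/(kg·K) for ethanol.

T_f ≈ 19.0 °C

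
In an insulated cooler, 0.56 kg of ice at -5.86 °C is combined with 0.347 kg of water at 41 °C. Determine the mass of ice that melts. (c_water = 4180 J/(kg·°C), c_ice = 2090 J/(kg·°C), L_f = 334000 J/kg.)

Cooling the water to 0 °C releases 0.347×4180×41 = 59469 J.
Warming the ice to 0 °C takes 0.56×2090×5.86 = 6858.5 J, leaving 52610 J for melting.
Fully melting the ice requires m_ice L_f = 0.56×334000 = 187040 J.
That's not enough to melt it all — equilibrium is at 0 °C with ice remaining.
Mass melted = 52610/334000 ≈ 0.1575 kg.

m_melted ≈ 0.158 kg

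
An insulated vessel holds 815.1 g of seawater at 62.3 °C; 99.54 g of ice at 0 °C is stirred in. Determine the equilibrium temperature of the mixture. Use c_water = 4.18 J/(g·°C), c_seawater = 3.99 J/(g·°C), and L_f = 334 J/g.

Heat gained plus heat lost sum to zero:
fusion: m_ice L_f = 99.54×334 = 33246; warm the meltwater: 416.08 T; seawater: 3252.2(T − 62.3)
3668.3 T = 202615 − 33246 = 169369
T ≈ 46.17 °C — above 0 °C, consistent with complete melting.

T_f ≈ 46.2 °C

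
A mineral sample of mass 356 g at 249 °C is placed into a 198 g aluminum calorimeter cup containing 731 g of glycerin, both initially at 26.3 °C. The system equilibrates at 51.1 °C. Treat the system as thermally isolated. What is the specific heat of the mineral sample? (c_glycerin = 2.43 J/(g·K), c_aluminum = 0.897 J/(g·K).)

c ≈ 0.688 J/(g·K)

Net heat exchanged in the isolated system is zero:
356·c·(51.1 − 249) + 731·2.43·(51.1 − 26.3) + 198·0.897·(51.1 − 26.3) = 0
-70452 c = -48458
c = -48458/-70452 ≈ 0.6878 J/(g·K)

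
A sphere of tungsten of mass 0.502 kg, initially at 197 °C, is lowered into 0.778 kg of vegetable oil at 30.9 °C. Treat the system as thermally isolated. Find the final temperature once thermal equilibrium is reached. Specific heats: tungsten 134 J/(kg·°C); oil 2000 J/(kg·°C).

T_f ≈ 37.8 °C

Net heat exchanged in the isolated system is zero:
0.502×134×(T − 197) + 0.778×2000×(T − 30.9) = 0
67.27(T − 197) + 1556(T − 30.9) = 0
1623.3 T = 61332
T = 61332 / 1623.3 = 37.8 °C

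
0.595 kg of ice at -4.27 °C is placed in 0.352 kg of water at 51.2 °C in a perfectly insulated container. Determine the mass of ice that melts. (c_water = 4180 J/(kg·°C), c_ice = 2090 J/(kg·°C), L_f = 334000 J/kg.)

m_melted ≈ 0.21 kg

Heat available from the water dropping to 0 °C: 0.352×4180×51.2 = 75334 J.
Warming the ice to 0 °C takes 0.595×2090×4.27 = 5310 J, leaving 70024 J for melting.
Melting all 0.595 kg of ice would need 0.595×334000 = 198730 J.
Since 70024 < 198730 J, not all the ice melts; equilibrium is at 0 °C.
m_melted×334000 = 70024  ⇒  m_melted ≈ 0.2097 kg.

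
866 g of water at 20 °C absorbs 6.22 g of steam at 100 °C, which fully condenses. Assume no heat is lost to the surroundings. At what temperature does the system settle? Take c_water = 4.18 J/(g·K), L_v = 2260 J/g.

Net heat exchanged in the isolated system is zero:
latent heat released on condensation: 6.22·2260 = 14057; condensate cools 100→T: 6.22·4.18·(T − 100) = 26(T − 100); water warms: 866·4.18·(T − 20) = 3619.9(T − 20)
3645.9 T = 14057 + 2600 + 72398 = 89055
T ≈ 24.43 °C — below 100 °C, confirming all the steam condensed.

T_f ≈ 24.4 °C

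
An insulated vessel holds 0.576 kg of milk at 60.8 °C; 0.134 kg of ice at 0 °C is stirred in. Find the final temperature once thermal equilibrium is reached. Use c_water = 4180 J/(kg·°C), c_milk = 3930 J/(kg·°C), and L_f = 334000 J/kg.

T_f ≈ 32.9 °C

Setting the total heat transfer to zero:
melt ice: 0.134·334000 = 44756
  warm the meltwater: 560.12 T
  milk cools: 0.576·3930·(T − 60.8) = 2263.7(T − 60.8)
2823.8 T = 137632 − 44756 = 92876
T ≈ 32.89 °C (positive, so assuming full melt was valid).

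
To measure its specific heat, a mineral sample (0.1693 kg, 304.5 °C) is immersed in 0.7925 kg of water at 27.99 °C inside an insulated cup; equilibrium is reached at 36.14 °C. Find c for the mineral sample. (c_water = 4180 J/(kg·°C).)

Heat lost by the mineral sample = heat gained by the water:
0.1693·c·(304.5 − 36.14) = 0.7925·4180·(36.14 − 27.99)
45.43 c = 26998  ⇒  c ≈ 594.2 J/(kg·°C)

c ≈ 594 J/(kg·°C)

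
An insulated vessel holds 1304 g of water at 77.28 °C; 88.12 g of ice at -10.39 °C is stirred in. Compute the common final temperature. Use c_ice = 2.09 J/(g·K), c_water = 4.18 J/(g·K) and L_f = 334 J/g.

T_f ≈ 67.0 °C

Energy balance with sensible and latent terms:
ice -10.39→0 °C: 88.12×2.09×10.39 = 1913.5
  fusion: m_ice L_f = 88.12×334 = 29432
  warm the meltwater: 368.34 T
  water: 5450.7(T − 77.28)
5819.1 T = 421232 − 31346 = 389886
T ≈ 67.00 °C. Since T > 0 °C, the all-ice-melts assumption holds.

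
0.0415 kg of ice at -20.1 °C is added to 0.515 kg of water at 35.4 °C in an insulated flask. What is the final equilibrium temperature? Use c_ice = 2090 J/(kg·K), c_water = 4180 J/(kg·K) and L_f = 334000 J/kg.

T_f ≈ 26.1 °C

Net heat exchanged in the isolated system is zero:
ice -20.1→0 °C: 0.0415·2090·20.1 = 1743.4
  latent heat to melt: 0.0415·334000 = 13861
  warm the meltwater: 173.47 T
  water cools: 0.515·4180·(T − 35.4) = 2152.7(T − 35.4)
2326.2 T = 76206 − 15604 = 60601
T ≈ 26.05 °C. Since T > 0 °C, the all-ice-melts assumption holds.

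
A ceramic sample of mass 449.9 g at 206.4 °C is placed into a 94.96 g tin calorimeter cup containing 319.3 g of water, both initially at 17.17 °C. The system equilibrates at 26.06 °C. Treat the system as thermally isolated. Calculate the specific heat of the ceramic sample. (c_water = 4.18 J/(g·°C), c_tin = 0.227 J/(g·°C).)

Energy conservation, ΣQ = 0:
449.9·c·(26.06 − 206.4) + 319.3·4.18·(26.06 − 17.17) + 94.96·0.227·(26.06 − 17.17) = 0
-81135 c = -12057
c = -12057/-81135 ≈ 0.1486 J/(g·°C)

c ≈ 0.149 J/(g·°C)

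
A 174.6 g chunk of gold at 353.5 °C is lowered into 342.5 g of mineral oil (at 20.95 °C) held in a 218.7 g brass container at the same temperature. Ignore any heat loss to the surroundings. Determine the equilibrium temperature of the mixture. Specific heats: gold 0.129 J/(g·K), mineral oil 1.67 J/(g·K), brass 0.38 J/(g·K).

T_f ≈ 32.0 °C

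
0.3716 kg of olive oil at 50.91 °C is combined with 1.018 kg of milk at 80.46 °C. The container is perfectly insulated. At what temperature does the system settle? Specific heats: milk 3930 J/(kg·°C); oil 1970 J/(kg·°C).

T_f ≈ 75.9 °C

|Q_milk| = |Q_oil|:
1.018·3930·(80.46 − T) = 0.3716·1970·(T − 50.91)
4000.7(80.46 − T) = 732.05(T − 50.91)
4732.8 T = 359168  ⇒  T ≈ 75.89 °C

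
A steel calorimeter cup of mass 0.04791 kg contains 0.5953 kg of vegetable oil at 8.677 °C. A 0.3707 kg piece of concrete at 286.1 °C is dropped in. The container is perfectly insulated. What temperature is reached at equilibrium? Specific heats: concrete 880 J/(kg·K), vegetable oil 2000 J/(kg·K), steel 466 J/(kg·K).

T_f = Σ m_i c_i T_i / Σ m_i c_i:
T_f = (326.22*286.1 + 1190.6*8.677 + 22.33*8.677) / (326.22 + 1190.6 + 22.33)
    = 103855 / 1539.1 ≈ 67.48 °C

T_f ≈ 67.5 °C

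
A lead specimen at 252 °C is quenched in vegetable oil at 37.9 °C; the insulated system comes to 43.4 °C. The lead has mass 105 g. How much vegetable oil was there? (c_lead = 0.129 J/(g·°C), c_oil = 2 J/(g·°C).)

m ≈ 257 g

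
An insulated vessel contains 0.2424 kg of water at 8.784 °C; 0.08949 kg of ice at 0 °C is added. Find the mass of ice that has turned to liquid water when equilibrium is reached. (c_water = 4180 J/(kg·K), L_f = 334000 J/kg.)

Heat available from the water dropping to 0 °C: 0.2424·4180·8.784 = 8900.2 J.
Fully melting the ice requires m_ice L_f = 0.08949·334000 = 29890 J.
Since 8900.2 < 29890 J, not all the ice melts; equilibrium is at 0 °C.
m_melt = 8900.2 / L_f = 0.02665 kg.

m_melted ≈ 0.0266 kg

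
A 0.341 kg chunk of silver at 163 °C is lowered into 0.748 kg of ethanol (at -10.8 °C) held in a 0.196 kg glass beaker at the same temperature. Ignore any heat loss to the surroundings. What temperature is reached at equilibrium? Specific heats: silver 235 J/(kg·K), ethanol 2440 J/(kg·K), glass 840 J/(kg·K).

T_f ≈ -4.1 °C

T_f = Σ m_i c_i T_i / Σ m_i c_i:
T_f = (80.14·163 + 1825.1·(-10.8) + 164.64·(-10.8)) / (80.14 + 1825.1 + 164.64)
    = -8427.4 / 2069.9 ≈ -4.07 °C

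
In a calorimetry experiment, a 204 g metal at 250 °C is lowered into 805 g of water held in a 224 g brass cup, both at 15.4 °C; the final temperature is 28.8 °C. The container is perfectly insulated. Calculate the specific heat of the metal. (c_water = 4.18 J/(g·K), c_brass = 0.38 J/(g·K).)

Taking heat into each body as positive, Σ m c ΔT = 0:
204·c·(28.8 − 250) + 805·4.18·(28.8 − 15.4) + 224·0.38·(28.8 − 15.4) = 0
-45125 c = -46230
c = -46230/-45125 ≈ 1.024 J/(g·K)

c ≈ 1.02 J/(g·K)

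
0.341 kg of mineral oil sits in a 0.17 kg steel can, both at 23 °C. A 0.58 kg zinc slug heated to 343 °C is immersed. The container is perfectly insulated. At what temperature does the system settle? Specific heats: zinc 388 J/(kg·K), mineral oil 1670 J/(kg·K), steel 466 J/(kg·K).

T_f ≈ 105.4 °C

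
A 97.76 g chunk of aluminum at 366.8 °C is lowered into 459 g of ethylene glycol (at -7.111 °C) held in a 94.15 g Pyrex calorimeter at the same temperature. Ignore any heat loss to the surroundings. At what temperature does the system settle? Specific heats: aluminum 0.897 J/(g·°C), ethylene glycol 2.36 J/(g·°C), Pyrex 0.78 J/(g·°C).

T_f is the heat-capacity-weighted average of the initial temperatures:
T_f = (87.69*366.8 + 1083.2*(-7.111) + 73.44*(-7.111)) / (87.69 + 1083.2 + 73.44)
    = 23940 / 1244.4 ≈ 19.24 °C

T_f ≈ 19.2 °C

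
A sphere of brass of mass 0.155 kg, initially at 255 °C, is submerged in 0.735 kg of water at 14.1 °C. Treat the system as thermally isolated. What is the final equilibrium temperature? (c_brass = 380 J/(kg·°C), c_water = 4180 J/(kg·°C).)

|Q_brass| = |Q_water|:
0.155×380×(255 − T) = 0.735×4180×(T − 14.1)
58.9(255 − T) = 3072.3(T − 14.1)
3131.2 T = 58339  ⇒  T ≈ 18.63 °C

T_f ≈ 18.6 °C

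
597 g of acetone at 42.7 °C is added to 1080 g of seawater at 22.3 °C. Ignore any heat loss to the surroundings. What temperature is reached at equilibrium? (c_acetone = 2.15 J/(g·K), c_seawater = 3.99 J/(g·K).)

T_f ≈ 27.0 °C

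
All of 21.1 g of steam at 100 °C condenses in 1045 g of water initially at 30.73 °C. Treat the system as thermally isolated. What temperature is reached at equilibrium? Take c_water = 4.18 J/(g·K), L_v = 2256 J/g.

T_f ≈ 42.8 °C

Let T be the final temperature. ΣQ_i = 0:
latent heat released on condensation: 21.1·2256 = 47602
  condensed water 100 °C→T: 88.2(T − 100)
  water warms: 1045·4.18·(T − 30.73) = 4368.1(T − 30.73)
4456.3 T = 47602 + 8819.8 + 134232 = 190653
T ≈ 42.78 °C (< 100 °C, so full condensation is consistent).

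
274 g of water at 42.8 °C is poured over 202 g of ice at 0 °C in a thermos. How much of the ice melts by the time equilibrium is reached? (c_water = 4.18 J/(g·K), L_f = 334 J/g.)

Heat available from the water dropping to 0 °C: 274·4.18·42.8 = 49020 J.
Melting all 202 g of ice would need 202·334 = 67468 J.
Since 49020 < 67468 J, not all the ice melts; equilibrium is at 0 °C.
m_melted·334 = 49020  ⇒  m_melted ≈ 146.8 g.

m_melted ≈ 147 g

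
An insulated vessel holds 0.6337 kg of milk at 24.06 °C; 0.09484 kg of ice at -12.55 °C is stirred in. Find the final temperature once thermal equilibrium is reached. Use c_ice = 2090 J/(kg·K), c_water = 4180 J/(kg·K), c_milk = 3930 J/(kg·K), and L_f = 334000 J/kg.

T_f ≈ 8.9 °C

Conservation of energy gives ΣQ = 0:
ice -12.55→0 °C: 0.09484×2090×12.55 = 2487.6
  fusion: m_ice L_f = 0.09484×334000 = 31677
  warm the meltwater: 396.43 T
  milk cools: 0.6337×3930×(T − 24.06) = 2490.4(T − 24.06)
2886.9 T = 59920 − 34164 = 25756
T ≈ 8.92 °C. Since T > 0 °C, the all-ice-melts assumption holds.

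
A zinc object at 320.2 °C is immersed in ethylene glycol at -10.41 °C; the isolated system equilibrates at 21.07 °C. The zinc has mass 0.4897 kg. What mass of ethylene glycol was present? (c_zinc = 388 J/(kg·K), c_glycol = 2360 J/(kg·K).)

m ≈ 0.765 kg

Taking heat into each body as positive, Σ m c ΔT = 0:
0.4897·388·(21.07 − 320.2) + m·2360·(21.07 − (-10.41)) = 0
74293 m = 56836
m = 56836/74293 ≈ 0.765 kg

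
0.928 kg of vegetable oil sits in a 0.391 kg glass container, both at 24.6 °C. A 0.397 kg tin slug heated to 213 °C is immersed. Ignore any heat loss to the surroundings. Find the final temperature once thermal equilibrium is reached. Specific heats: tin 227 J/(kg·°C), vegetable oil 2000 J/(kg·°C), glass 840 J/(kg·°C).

T_f ≈ 32.1 °C

Conservation of energy gives ΣQ = 0:
0.397·227·(T − 213) + 0.928·2000·(T − 24.6) + 0.391·840·(T − 24.6) = 0
(90.12 + 1856 + 328.44) T = 90.12·213 + 1856·24.6 + 328.44·24.6
T ≈ 32.06 °C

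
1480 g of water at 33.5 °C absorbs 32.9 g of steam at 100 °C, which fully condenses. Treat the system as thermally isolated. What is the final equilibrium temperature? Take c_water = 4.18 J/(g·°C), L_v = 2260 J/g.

Heat gained plus heat lost sum to zero:
condense steam: −32.9×2260 = −74354; condensate cools 100→T: 32.9×4.18×(T − 100) = 137.52(T − 100); water warms: 1480×4.18×(T − 33.5) = 6186.4(T − 33.5)
6323.9 T = 74354 + 13752 + 207244 = 295351
T ≈ 46.70 °C, under the boiling point, so the assumption holds.

T_f ≈ 46.7 °C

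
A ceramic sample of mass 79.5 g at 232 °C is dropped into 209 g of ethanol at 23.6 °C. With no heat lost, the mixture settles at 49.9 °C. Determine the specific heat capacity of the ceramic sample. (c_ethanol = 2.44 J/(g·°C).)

Setting the total heat transfer to zero:
79.5×c×(49.9 − 232) + 209×2.44×(49.9 − 23.6) = 0
-14477 c = -13412
c = -13412/-14477 ≈ 0.9264 J/(g·°C)

c ≈ 0.926 J/(g·°C)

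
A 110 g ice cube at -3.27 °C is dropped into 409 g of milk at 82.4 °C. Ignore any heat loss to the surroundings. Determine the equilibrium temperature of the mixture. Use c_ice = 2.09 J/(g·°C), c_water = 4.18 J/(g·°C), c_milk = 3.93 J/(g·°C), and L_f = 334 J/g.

T_f ≈ 45.9 °C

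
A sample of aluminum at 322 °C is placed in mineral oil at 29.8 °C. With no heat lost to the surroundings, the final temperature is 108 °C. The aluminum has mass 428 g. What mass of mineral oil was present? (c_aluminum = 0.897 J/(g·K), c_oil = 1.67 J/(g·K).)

m ≈ 629 g

Heat lost by the aluminum = heat gained by the oil:
428×0.897×(322 − 108) = m×1.67×(108 − 29.8)
130.59 m = 82158  ⇒  m ≈ 629.1 g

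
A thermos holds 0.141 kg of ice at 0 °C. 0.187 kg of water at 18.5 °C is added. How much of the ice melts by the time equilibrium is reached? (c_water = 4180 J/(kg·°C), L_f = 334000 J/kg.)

Heat available from the water dropping to 0 °C: 0.187·4180·18.5 = 14461 J.
Fully melting the ice requires m_ice L_f = 0.141·334000 = 47094 J.
That's not enough to melt it all — equilibrium is at 0 °C with ice remaining.
m_melt = 14461 / L_f = 0.0433 kg.

m_melted ≈ 0.0433 kg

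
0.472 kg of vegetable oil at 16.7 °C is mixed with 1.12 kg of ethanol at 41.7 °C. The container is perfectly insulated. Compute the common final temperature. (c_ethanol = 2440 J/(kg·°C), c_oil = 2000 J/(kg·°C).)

|Q_ethanol| = |Q_oil|:
1.12×2440×(41.7 − T) = 0.472×2000×(T − 16.7)
2732.8(41.7 − T) = 944(T − 16.7)
3676.8 T = 129723  ⇒  T ≈ 35.28 °C

T_f ≈ 35.3 °C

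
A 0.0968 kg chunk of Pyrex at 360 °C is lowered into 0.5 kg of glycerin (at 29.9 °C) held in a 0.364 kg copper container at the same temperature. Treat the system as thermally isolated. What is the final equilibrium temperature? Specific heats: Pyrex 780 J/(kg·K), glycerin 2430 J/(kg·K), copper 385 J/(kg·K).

T_f is the heat-capacity-weighted average of the initial temperatures:
T_f = (75.5*360 + 1215*29.9 + 140.14*29.9) / (75.5 + 1215 + 140.14)
    = 67700 / 1430.6 ≈ 47.32 °C

T_f ≈ 47.3 °C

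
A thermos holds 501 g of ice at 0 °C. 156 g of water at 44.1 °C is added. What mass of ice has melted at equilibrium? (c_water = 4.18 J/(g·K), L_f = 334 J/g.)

Cooling the water to 0 °C releases 156×4.18×44.1 = 28757 J.
Fully melting the ice requires m_ice L_f = 501×334 = 167334 J.
That's not enough to melt it all — equilibrium is at 0 °C with ice remaining.
Mass melted = 28757/334 ≈ 86.1 g.

m_melted ≈ 86.1 g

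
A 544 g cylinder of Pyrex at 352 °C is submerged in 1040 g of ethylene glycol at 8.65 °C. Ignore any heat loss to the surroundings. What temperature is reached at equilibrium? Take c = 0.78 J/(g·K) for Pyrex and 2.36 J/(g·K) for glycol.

T_f is the heat-capacity-weighted average of the initial temperatures:
T_f = (424.32*352 + 2454.4*8.65) / (424.32 + 2454.4)
    = 170591 / 2878.7 ≈ 59.26 °C

T_f ≈ 59.3 °C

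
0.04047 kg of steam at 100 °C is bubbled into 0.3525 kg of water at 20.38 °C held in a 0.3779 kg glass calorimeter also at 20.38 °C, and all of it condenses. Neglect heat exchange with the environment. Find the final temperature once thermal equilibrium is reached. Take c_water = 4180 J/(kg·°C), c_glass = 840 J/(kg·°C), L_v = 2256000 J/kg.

T_f ≈ 73.8 °C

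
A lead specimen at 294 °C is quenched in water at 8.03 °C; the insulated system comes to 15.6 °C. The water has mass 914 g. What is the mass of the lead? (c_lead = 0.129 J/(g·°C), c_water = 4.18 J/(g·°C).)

Let T be the final temperature. ΣQ_i = 0:
m·0.129·(15.6 − 294) + 914·4.18·(15.6 − 8.03) = 0
-35.91 m = -28921
m = -28921/-35.91 ≈ 805.3 g

m ≈ 805 g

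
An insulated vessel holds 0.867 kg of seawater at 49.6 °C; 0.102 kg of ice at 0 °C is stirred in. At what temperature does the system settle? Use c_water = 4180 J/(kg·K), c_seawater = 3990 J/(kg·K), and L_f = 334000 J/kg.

Net heat exchanged in the isolated system is zero:
fusion: m_ice L_f = 0.102×334000 = 34068
  warm the meltwater: 426.36 T
  seawater cools: 0.867×3990×(T − 49.6) = 3459.3(T − 49.6)
3885.7 T = 171583 − 34068 = 137515
T ≈ 35.39 °C (positive, so assuming full melt was valid).

T_f ≈ 35.4 °C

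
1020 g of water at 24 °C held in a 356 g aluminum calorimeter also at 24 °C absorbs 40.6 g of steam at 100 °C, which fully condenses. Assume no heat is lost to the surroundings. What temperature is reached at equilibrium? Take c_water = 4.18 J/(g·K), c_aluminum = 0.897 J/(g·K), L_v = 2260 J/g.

T_f ≈ 46.0 °C

Let T be the final temperature. ΣQ_i = 0:
steam→water at 100 °C releases m L_v = 40.6×2260 = 91756
  condensate cools 100→T: 40.6×4.18×(T − 100) = 169.71(T − 100)
  original water: 4263.6(T − 24)
  cup: 319.33(T − 24)
4752.6 T = 91756 + 16971 + 109990 = 218717
T ≈ 46.02 °C — below 100 °C, confirming all the steam condensed.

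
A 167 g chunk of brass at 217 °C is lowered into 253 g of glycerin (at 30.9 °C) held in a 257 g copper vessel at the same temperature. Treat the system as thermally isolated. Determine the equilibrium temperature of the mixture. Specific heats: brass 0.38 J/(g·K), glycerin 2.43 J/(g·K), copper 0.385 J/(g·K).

T_f ≈ 46.1 °C

Let T be the final temperature. ΣQ_i = 0:
167·0.38·(T − 217) + 253·2.43·(T − 30.9) + 257·0.385·(T − 30.9) = 0
63.46(T − 217) + 614.79(T − 30.9) + 98.95(T − 30.9) = 0
777.2 T = 35825
T = 35825 / 777.2 = 46.1 °C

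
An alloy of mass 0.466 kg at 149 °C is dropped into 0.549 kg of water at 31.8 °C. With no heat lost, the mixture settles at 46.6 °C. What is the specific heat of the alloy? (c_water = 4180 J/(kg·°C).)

c ≈ 712 J/(kg·°C)

Taking heat into each body as positive, Σ m c ΔT = 0:
0.466·c·(46.6 − 149) + 0.549·4180·(46.6 − 31.8) = 0
-47.72 c = -33963
c = -33963/-47.72 ≈ 711.7 J/(kg·°C)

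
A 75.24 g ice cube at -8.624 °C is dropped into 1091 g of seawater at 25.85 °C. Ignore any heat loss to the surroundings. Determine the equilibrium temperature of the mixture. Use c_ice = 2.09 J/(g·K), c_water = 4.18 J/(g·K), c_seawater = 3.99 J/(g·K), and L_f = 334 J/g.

Let T be the final temperature. ΣQ_i = 0:
warm ice to 0 °C: 75.24×2.09×(0 − (-8.624)) = 1356.1
  melt ice: 75.24×334 = 25130
  meltwater 0→T: 75.24×4.18×T = 314.5 T
  seawater: 4353.1(T − 25.85)
4667.6 T = 112527 − 26486 = 86041
T ≈ 18.43 °C — above 0 °C, consistent with complete melting.

T_f ≈ 18.4 °C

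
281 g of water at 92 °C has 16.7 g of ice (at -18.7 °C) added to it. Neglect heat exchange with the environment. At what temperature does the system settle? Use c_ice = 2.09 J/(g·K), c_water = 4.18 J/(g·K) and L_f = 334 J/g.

T_f ≈ 81.8 °C

Sum of m c ΔT and latent-heat terms is zero:
warm ice to 0 °C: 16.7·2.09·(0 − (-18.7)) = 652.69; latent heat to melt: 16.7·334 = 5577.8; warm the meltwater: 69.81 T; water cools: 281·4.18·(T − 92) = 1174.6(T − 92)
1244.4 T = 108061 − 6230.5 = 101831
T ≈ 81.83 °C (positive, so assuming full melt was valid).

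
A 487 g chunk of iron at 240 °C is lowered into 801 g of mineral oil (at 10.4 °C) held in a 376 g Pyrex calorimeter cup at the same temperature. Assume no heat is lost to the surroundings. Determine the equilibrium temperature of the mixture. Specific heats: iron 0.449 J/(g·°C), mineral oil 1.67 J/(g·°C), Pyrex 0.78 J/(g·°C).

Net heat exchanged in the isolated system is zero:
487×0.449×(T − 240) + 801×1.67×(T − 10.4) + 376×0.78×(T − 10.4) = 0
218.66(T − 240) + 1337.7(T − 10.4) + 293.28(T − 10.4) = 0
1849.6 T = 69441
T ≈ 37.54 °C

T_f ≈ 37.5 °C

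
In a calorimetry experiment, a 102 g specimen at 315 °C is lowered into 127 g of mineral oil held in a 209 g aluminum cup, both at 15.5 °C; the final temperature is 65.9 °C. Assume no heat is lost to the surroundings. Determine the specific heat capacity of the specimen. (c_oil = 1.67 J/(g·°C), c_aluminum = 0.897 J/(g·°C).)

c ≈ 0.793 J/(g·°C)

Energy conservation, ΣQ = 0:
102·c·(65.9 − 315) + 127·1.67·(65.9 − 15.5) + 209·0.897·(65.9 − 15.5) = 0
-25408 c = -20138
c = -20138/-25408 ≈ 0.7926 J/(g·°C)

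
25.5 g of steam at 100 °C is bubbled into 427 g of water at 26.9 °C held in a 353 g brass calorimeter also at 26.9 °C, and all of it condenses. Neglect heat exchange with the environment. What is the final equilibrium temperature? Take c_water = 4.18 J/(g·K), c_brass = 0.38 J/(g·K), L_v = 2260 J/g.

T_f ≈ 59.2 °C

Let T be the final temperature. ΣQ_i = 0:
steam→water at 100 °C releases m L_v = 25.5×2260 = 57630; condensate cools 100→T: 25.5×4.18×(T − 100) = 106.59(T − 100); water warms: 427×4.18×(T − 26.9) = 1784.9(T − 26.9); brass cup: 353×0.38×(T − 26.9) = 134.14(T − 26.9)
2025.6 T = 57630 + 10659 + 51621 = 119910
T ≈ 59.20 °C, under the boiling point, so the assumption holds.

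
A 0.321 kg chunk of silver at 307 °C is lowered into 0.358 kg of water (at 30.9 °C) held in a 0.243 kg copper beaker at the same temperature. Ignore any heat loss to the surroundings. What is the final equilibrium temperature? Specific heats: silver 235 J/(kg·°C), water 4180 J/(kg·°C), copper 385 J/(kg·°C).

Let T be the final temperature. ΣQ_i = 0:
0.321×235×(T − 307) + 0.358×4180×(T − 30.9) + 0.243×385×(T − 30.9) = 0
75.44(T − 307) + 1496.4(T − 30.9) + 93.55(T − 30.9) = 0
1665.4 T = 72289
T = 72289 / 1665.4 = 43.4 °C

T_f ≈ 43.4 °C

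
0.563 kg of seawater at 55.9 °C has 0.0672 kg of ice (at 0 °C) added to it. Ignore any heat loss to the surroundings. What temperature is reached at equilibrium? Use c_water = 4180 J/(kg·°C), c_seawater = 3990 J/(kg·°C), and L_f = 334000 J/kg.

T_f ≈ 40.8 °C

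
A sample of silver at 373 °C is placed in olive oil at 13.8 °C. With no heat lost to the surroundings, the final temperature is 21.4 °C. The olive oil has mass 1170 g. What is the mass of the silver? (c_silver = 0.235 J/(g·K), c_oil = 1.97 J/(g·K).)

Let T be the final temperature. ΣQ_i = 0:
m·0.235·(21.4 − 373) + 1170·1.97·(21.4 − 13.8) = 0
-82.63 m = -17517
m = -17517/-82.63 ≈ 212 g

m ≈ 212 g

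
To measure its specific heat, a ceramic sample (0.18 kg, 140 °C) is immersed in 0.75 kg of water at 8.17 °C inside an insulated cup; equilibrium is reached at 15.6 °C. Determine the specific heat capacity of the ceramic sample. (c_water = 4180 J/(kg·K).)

Heat gained plus heat lost sum to zero:
0.18×c×(15.6 − 140) + 0.75×4180×(15.6 − 8.17) = 0
-22.39 c = -23293
c = -23293/-22.39 ≈ 1040 J/(kg·K)

c ≈ 1040 J/(kg·K)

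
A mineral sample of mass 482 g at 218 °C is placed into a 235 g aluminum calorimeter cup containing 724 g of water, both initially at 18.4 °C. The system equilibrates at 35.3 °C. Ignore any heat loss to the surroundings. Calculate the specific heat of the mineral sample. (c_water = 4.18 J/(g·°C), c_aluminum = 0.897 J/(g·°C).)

c ≈ 0.621 J/(g·°C)

Let T be the final temperature. ΣQ_i = 0:
482·c·(35.3 − 218) + 724·4.18·(35.3 − 18.4) + 235·0.897·(35.3 − 18.4) = 0
-88061 c = -54707
c = -54707/-88061 ≈ 0.6212 J/(g·°C)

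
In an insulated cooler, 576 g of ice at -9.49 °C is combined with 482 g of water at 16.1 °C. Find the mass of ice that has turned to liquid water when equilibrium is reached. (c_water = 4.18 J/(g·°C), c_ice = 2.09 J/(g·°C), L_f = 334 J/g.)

Cooling the water to 0 °C releases 482×4.18×16.1 = 32438 J.
Warming the ice to 0 °C takes 576×2.09×9.49 = 11424 J, leaving 21013 J for melting.
To melt every bit of ice: 576×334 = 192384 J.
Since 21013 < 192384 J, not all the ice melts; equilibrium is at 0 °C.
Mass melted = 21013/334 ≈ 62.91 g.

m_melted ≈ 62.9 g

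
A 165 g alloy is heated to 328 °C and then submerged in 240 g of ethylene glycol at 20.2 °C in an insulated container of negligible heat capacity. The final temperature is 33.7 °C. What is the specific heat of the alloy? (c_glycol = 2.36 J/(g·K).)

c ≈ 0.157 J/(g·K)

m_s c (T_s − T_f) = m_glycol c_glycol (T_f − T_0):
165×c×(328 − 33.7) = 240×2.36×(33.7 − 20.2)
48560 c = 7646.4  ⇒  c ≈ 0.1575 J/(g·K)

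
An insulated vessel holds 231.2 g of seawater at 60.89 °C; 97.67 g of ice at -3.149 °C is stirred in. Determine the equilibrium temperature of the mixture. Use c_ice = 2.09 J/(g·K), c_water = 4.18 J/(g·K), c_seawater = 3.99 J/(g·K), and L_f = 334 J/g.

Energy conservation, ΣQ = 0:
ice -3.149→0 °C: 97.67·2.09·3.149 = 642.81; fusion: m_ice L_f = 97.67·334 = 32622; meltwater 0→T: 97.67·4.18·T = 408.26 T; seawater cools: 231.2·3.99·(T − 60.89) = 922.49(T − 60.89)
1330.7 T = 56170 − 33265 = 22906
T ≈ 17.21 °C (positive, so assuming full melt was valid).

T_f ≈ 17.2 °C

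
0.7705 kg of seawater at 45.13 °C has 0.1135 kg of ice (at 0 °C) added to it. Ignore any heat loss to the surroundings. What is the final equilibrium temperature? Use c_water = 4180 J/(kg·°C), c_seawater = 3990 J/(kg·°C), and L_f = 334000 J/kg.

T_f ≈ 28.4 °C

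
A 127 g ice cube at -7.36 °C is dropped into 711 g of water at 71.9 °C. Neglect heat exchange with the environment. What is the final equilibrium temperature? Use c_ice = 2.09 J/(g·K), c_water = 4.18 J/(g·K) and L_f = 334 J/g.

Conservation of energy gives ΣQ = 0:
ice -7.36→0 °C: 127·2.09·7.36 = 1953.6
  melt ice: 127·334 = 42418
  meltwater 0→T: 127·4.18·T = 530.86 T
  water cools: 711·4.18·(T − 71.9) = 2972(T − 71.9)
3502.8 T = 213685 − 44372 = 169314
T ≈ 48.34 °C (positive, so assuming full melt was valid).

T_f ≈ 48.3 °C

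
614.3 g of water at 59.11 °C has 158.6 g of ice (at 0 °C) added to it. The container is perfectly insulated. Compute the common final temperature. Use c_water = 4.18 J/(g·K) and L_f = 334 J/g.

T_f ≈ 30.6 °C

Conservation of energy gives ΣQ = 0:
latent heat to melt: 158.6×334 = 52972
  meltwater 0→T: 158.6×4.18×T = 662.95 T
  water: 2567.8(T − 59.11)
3230.7 T = 151781 − 52972 = 98809
T ≈ 30.58 °C — above 0 °C, consistent with complete melting.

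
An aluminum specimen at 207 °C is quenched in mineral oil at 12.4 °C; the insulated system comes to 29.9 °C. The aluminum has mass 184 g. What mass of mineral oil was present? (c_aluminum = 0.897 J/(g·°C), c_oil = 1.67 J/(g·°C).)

Taking heat into each body as positive, Σ m c ΔT = 0:
184×0.897×(29.9 − 207) + m×1.67×(29.9 − 12.4) = 0
29.22 m = 29230
m = 29230/29.22 ≈ 1000 g

m ≈ 1000 g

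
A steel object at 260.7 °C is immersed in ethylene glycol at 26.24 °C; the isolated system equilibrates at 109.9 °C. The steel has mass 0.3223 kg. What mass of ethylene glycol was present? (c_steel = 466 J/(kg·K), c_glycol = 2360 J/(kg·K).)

m ≈ 0.115 kg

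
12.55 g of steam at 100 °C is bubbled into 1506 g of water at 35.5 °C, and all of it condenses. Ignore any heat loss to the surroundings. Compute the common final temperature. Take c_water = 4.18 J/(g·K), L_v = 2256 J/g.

T_f ≈ 40.5 °C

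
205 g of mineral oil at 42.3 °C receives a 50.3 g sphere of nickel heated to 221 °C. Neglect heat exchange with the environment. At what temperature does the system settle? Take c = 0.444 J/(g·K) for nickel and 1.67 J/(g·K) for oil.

T_f = Σ m_i c_i T_i / Σ m_i c_i:
T_f = (22.33×221 + 342.35×42.3) / (22.33 + 342.35)
    = 19417 / 364.68 ≈ 53.24 °C

T_f ≈ 53.2 °C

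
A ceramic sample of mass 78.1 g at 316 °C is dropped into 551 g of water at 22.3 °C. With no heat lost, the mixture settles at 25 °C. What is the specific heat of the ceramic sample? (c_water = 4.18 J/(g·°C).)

Taking heat into each body as positive, Σ m c ΔT = 0:
78.1·c·(25 − 316) + 551·4.18·(25 − 22.3) = 0
-22727 c = -6218.6
c = -6218.6/-22727 ≈ 0.2736 J/(g·°C)

c ≈ 0.274 J/(g·°C)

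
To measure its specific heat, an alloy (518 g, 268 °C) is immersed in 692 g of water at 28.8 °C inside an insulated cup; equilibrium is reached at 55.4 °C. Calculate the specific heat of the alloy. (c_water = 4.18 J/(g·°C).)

c ≈ 0.699 J/(g·°C)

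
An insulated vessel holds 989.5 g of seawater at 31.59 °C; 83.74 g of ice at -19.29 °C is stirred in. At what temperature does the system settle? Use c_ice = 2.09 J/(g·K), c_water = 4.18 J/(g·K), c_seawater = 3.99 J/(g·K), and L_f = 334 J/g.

T_f ≈ 21.7 °C

Conservation of energy gives ΣQ = 0:
warm ice to 0 °C: 83.74·2.09·(0 − (-19.29)) = 3376.1
  latent heat to melt: 83.74·334 = 27969
  meltwater 0→T: 83.74·4.18·T = 350.03 T
  seawater cools: 989.5·3.99·(T − 31.59) = 3948.1(T − 31.59)
4298.1 T = 124721 − 31345 = 93375
T ≈ 21.72 °C — above 0 °C, consistent with complete melting.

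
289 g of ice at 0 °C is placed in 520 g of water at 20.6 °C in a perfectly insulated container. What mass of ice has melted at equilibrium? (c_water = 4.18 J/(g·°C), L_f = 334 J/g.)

m_melted ≈ 134 g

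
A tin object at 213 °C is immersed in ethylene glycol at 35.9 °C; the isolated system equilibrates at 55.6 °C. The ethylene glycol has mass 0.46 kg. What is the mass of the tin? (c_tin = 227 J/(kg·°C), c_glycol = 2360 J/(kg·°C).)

m ≈ 0.599 kg

Heat lost by the tin = heat gained by the glycol:
m·227·(213 − 55.6) = 0.46·2360·(55.6 − 35.9)
35730 m = 21386  ⇒  m ≈ 0.5986 kg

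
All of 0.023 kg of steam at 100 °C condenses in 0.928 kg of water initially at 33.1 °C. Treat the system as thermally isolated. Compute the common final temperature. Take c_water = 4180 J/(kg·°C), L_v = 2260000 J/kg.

Setting the total heat transfer to zero:
latent heat released on condensation: 0.023×2260000 = 51980
  condensate cools 100→T: 0.023×4180×(T − 100) = 96.14(T − 100)
  water warms: 0.928×4180×(T − 33.1) = 3879(T − 33.1)
3975.2 T = 51980 + 9614 + 128396 = 189990
T ≈ 47.79 °C (< 100 °C, so full condensation is consistent).

T_f ≈ 47.8 °C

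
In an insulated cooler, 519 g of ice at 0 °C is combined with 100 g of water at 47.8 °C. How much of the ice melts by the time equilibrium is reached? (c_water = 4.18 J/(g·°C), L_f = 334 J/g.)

m_melted ≈ 59.8 g

Heat available from the water dropping to 0 °C: 100×4.18×47.8 = 19980 J.
Fully melting the ice requires m_ice L_f = 519×334 = 173346 J.
Since 19980 < 173346 J, not all the ice melts; equilibrium is at 0 °C.
Mass melted = 19980/334 ≈ 59.82 g.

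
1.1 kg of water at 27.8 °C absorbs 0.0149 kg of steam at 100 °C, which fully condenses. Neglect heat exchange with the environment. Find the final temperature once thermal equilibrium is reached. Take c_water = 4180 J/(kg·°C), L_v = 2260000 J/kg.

T_f ≈ 36.0 °C

Heat gained plus heat lost sum to zero:
steam→water at 100 °C releases m L_v = 0.0149×2260000 = 33674; condensate cools 100→T: 0.0149×4180×(T − 100) = 62.28(T − 100); water warms: 1.1×4180×(T − 27.8) = 4598(T − 27.8)
4660.3 T = 33674 + 6228.2 + 127824 = 167727
T ≈ 35.99 °C (< 100 °C, so full condensation is consistent).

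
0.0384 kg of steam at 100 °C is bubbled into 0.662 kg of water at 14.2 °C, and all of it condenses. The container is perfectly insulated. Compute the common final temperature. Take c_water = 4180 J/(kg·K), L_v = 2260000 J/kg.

Conservation of energy gives ΣQ = 0:
steam→water at 100 °C releases m L_v = 0.0384·2260000 = 86784; condensate cools 100→T: 0.0384·4180·(T − 100) = 160.51(T − 100); original water: 2767.2(T − 14.2)
2927.7 T = 86784 + 16051 + 39294 = 142129
T ≈ 48.55 °C (< 100 °C, so full condensation is consistent).

T_f ≈ 48.5 °C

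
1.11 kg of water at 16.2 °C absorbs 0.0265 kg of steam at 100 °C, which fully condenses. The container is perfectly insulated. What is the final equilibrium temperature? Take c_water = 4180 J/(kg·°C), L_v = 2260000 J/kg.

Let T be the final temperature. ΣQ_i = 0:
condense steam: −0.0265×2260000 = −59890; condensed water 100 °C→T: 110.77(T − 100); water warms: 1.11×4180×(T − 16.2) = 4639.8(T − 16.2)
4750.6 T = 59890 + 11077 + 75165 = 146132
T ≈ 30.76 °C, under the boiling point, so the assumption holds.

T_f ≈ 30.8 °C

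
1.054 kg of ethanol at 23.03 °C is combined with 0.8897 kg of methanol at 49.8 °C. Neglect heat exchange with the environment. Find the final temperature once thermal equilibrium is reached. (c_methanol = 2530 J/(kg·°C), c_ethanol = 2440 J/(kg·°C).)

T_f ≈ 35.5 °C

T_f = Σ m_i c_i T_i / Σ m_i c_i:
T_f = (2250.9*49.8 + 2571.8*23.03) / (2250.9 + 2571.8)
    = 171324 / 4822.7 ≈ 35.52 °C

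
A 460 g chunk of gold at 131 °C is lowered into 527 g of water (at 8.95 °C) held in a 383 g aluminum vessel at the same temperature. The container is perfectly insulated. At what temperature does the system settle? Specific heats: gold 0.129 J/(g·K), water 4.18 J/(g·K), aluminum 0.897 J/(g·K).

Energy conservation, ΣQ = 0:
460×0.129×(T − 131) + 527×4.18×(T − 8.95) + 383×0.897×(T − 8.95) = 0
(59.34 + 2202.9 + 343.55) T = 59.34×131 + 2202.9×8.95 + 343.55×8.95
T ≈ 11.73 °C

T_f ≈ 11.7 °C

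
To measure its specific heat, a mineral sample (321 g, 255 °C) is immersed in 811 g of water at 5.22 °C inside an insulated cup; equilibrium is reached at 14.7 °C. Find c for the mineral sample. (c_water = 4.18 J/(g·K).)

c ≈ 0.417 J/(g·K)

Setting the total heat transfer to zero:
321·c·(14.7 − 255) + 811·4.18·(14.7 − 5.22) = 0
-77136 c = -32137
c = -32137/-77136 ≈ 0.4166 J/(g·K)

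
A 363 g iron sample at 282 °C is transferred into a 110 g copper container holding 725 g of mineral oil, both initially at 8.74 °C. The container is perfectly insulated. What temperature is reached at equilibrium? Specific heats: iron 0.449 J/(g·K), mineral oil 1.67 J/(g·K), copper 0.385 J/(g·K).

T_f = Σ m_i c_i T_i / Σ m_i c_i:
T_f = (162.99·282 + 1210.8·8.74 + 42.35·8.74) / (162.99 + 1210.8 + 42.35)
    = 56914 / 1416.1 ≈ 40.19 °C

T_f ≈ 40.2 °C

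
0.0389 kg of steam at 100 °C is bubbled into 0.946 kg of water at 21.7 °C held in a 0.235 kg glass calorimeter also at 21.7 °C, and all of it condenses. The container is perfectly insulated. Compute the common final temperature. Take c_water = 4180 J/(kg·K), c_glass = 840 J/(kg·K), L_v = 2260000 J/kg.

T_f ≈ 45.0 °C

Heat gained plus heat lost sum to zero:
latent heat released on condensation: 0.0389×2260000 = 87914; condensed water 100 °C→T: 162.6(T − 100); original water: 3954.3(T − 21.7); cup: 197.4(T − 21.7)
4314.3 T = 87914 + 16260 + 90091 = 194266
T ≈ 45.03 °C, under the boiling point, so the assumption holds.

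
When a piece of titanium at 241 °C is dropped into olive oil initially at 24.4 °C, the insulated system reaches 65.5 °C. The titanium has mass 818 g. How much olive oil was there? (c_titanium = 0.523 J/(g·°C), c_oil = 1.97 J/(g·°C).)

m ≈ 927 g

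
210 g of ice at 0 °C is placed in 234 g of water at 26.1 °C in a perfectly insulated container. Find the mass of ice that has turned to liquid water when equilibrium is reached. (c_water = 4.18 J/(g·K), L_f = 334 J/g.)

m_melted ≈ 76.4 g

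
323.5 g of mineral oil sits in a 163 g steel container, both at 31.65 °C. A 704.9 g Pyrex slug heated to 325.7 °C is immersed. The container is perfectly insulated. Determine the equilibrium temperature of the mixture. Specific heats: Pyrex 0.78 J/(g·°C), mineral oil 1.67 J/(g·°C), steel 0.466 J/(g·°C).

T_f ≈ 170.3 °C

Taking heat into each body as positive, Σ m c ΔT = 0:
704.9*0.78*(T − 325.7) + 323.5*1.67*(T − 31.65) + 163*0.466*(T − 31.65) = 0
549.82(T − 325.7) + 540.25(T − 31.65) + 75.96(T − 31.65) = 0
1166 T = 198580
T = 198580/1166 ≈ 170.30 °C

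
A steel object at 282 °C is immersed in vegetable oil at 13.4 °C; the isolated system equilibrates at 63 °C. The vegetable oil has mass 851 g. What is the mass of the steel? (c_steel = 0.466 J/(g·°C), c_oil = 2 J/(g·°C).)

m ≈ 827 g

Setting the total heat transfer to zero:
m×0.466×(63 − 282) + 851×2×(63 − 13.4) = 0
-102.05 m = -84419
m = -84419/-102.05 ≈ 827.2 g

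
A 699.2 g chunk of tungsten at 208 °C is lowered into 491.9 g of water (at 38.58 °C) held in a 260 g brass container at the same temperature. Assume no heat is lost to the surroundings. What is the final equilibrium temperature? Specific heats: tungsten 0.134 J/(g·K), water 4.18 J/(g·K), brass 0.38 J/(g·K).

Setting the total heat transfer to zero:
699.2×0.134×(T − 208) + 491.9×4.18×(T − 38.58) + 260×0.38×(T − 38.58) = 0
2248.6 T = 102626
T = 102626 / 2248.6 = 45.6 °C

T_f ≈ 45.6 °C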